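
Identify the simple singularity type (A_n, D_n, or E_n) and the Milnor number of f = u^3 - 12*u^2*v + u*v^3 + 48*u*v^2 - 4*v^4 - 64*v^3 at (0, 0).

Type E_{7}, Milnor number mu = 7.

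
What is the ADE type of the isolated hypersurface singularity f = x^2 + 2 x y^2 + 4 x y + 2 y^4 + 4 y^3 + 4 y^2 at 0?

The Hessian of f at 0 is [[2, 4], [4, 8]] with rank 1, so corank 1. A Groebner basis of the Jacobian ideal J(f) in C{x,y} is {x^2 + 4*x + 8*y, x*y - 2*x - 4*y, x + y^2 + 2*y}; counting standard monomials gives mu = 3. Corank 1: A-series; mu = 3 gives A_3.

A3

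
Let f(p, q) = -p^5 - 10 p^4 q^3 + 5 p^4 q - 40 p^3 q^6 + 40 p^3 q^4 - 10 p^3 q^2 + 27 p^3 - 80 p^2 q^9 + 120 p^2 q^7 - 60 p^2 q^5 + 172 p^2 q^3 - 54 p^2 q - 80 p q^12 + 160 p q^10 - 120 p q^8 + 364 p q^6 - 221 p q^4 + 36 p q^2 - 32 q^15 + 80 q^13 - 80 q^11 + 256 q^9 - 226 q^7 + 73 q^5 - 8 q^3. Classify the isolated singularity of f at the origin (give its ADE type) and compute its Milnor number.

The Hessian of f at 0 has rank 0. Corank 2; j^3 = (3*p - 2*q)^3 is a perfect cube, so E-series; the 5-jet and mu = 8 give E_8.

Type E8, Milnor number mu = 8.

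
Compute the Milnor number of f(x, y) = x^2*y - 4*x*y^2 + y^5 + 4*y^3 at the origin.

6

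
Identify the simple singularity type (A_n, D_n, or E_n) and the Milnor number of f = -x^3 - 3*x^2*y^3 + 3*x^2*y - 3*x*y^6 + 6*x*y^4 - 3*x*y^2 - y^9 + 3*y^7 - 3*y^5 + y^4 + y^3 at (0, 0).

Type E6, Milnor number mu = 6.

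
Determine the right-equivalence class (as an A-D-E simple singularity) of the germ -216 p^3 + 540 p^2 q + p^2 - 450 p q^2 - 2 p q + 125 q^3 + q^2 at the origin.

The Hessian of f at 0 is [[2, -2], [-2, 2]] with rank 1, so corank 1. A Groebner basis of the Jacobian ideal J(f) in C{p,q} is {q^2, p - q}; counting standard monomials gives mu = 2. Corank 1: A-series; mu = 2 gives A_2.

A_{2}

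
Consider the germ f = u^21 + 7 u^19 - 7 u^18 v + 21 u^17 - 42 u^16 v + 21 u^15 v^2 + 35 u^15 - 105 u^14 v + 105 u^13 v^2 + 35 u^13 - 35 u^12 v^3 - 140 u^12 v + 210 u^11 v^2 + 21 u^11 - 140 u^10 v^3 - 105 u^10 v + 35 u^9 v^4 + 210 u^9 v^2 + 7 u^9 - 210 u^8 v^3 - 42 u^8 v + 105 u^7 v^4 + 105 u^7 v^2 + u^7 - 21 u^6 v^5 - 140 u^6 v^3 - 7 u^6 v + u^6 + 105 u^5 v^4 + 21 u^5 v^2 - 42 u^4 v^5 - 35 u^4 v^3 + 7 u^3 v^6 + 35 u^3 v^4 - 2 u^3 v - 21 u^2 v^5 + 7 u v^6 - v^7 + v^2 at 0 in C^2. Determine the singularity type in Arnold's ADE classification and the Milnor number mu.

Type A6, Milnor number mu = 6.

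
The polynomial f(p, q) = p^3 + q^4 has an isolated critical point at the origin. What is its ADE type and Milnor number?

Type E_6, Milnor number mu = 6.

The Hessian of f at 0 has rank 0. Corank 2; j^3 = p^3 is a perfect cube, so E-series; the 4-jet and mu = 6 give E_6.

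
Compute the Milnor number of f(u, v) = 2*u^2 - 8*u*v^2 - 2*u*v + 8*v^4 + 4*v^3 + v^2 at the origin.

The Hessian of f at 0 is [[4, -2], [-2, 2]] with rank 2, so corank 0. A Groebner basis of the Jacobian ideal J(f) in C{u,v} is {u, v}; counting standard monomials gives mu = 1. Corank 0: nondegenerate Morse point, so A_1.

1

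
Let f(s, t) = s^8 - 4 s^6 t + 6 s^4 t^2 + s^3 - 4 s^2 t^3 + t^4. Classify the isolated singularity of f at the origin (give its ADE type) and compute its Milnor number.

The Hessian of f at 0 has rank 0. Corank 2; j^3 = s^3 is a perfect cube, so E-series; the 4-jet and mu = 6 give E_6.

Type E_{6}, Milnor number mu = 6.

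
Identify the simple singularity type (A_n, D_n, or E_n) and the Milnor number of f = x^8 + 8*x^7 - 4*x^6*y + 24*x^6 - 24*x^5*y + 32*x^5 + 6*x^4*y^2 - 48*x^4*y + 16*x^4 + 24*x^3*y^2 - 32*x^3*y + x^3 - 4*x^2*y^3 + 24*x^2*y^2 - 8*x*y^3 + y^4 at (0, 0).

Type E6, Milnor number mu = 6.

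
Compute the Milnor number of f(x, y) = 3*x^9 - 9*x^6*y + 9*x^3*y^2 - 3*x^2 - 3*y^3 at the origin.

2

The Hessian of f at 0 has rank 1. Corank 1: A-series; mu = 2 gives A_2.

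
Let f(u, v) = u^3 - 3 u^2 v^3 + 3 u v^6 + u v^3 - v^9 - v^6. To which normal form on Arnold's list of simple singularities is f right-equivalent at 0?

E_{7}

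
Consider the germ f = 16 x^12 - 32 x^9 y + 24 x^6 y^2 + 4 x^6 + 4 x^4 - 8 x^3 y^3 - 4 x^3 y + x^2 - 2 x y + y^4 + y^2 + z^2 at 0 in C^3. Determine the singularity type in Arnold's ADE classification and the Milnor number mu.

The Hessian of f at 0 is [[2, -2, 0], [-2, 2, 0], [0, 0, 2]] with rank 2, so corank 1. A Groebner basis of the Jacobian ideal J(f) in C{x,y,z} is {y^3, x - y, z}; counting standard monomials gives mu = 3. Corank 1: A-series; mu = 3 gives A_3.

Type A3, Milnor number mu = 3.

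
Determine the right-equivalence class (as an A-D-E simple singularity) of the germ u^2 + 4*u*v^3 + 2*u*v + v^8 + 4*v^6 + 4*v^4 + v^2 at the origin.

A_{7}

The Hessian of f at 0 is [[2, 2], [2, 2]] with rank 1, so corank 1. A Groebner basis of the Jacobian ideal J(f) in C{u,v} is {u^3 - 3*u*v^2 + u + v, u^2*v + 2*u*v^2 - u/2 - v/2, u/2 + v^3 + v/2}; counting standard monomials gives mu = 7. Corank 1: A-series; mu = 7 gives A_7.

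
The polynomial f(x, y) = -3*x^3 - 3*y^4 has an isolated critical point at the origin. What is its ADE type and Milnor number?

Type E6, Milnor number mu = 6.

The Hessian of f at 0 has rank 0. Corank 2; j^3 = -3*x^3 is a perfect cube, so E-series; the 4-jet and mu = 6 give E_6.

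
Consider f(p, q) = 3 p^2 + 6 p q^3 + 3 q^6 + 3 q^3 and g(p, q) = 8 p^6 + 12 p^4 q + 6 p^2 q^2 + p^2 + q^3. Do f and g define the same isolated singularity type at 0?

The Hessian of f at 0 has rank 1. Corank 1: A-series; mu = 2 gives A_2. The Hessian of g at 0 has rank 1. Corank 1: A-series; mu = 2 gives A_2. Both have type A_2, hence right-equivalent.

Yes.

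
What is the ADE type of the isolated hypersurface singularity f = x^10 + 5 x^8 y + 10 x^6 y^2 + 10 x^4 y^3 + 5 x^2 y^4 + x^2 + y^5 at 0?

The Hessian of f at 0 is [[2, 0], [0, 0]] with rank 1, so corank 1. A Groebner basis of the Jacobian ideal J(f) in C{x,y} is {y^4, x}; counting standard monomials gives mu = 4. Corank 1: A-series; mu = 4 gives A_4.

A4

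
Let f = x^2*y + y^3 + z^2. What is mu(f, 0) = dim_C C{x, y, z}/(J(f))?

4

The Hessian of f at 0 has rank 1. Corank 2; j^3 = y*(x^2 + y^2) splits into three distinct lines over C (the quadratic factor has nonzero discriminant), so D_4.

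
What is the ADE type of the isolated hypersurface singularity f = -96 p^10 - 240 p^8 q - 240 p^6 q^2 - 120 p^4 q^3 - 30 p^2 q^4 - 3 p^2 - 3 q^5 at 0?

A_{4}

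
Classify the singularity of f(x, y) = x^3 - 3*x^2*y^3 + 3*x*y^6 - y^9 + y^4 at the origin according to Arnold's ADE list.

The Hessian of f at 0 is [[0, 0], [0, 0]] with rank 0, so corank 2. A Groebner basis of the Jacobian ideal J(f) in C{x,y} is {y^3, x^2}; counting standard monomials gives mu = 6. Corank 2; j^3 = x^3 is a perfect cube, so E-series; the 4-jet and mu = 6 give E_6.

E_{6}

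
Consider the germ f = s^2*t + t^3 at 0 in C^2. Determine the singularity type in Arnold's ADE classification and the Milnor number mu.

The Hessian of f at 0 has rank 0. Corank 2; j^3 = t*(s^2 + t^2) splits into three distinct lines over C (the quadratic factor has nonzero discriminant), so D_4.

Type D_4, Milnor number mu = 4.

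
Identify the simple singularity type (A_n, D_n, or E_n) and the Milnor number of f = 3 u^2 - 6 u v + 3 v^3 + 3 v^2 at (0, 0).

The Hessian of f at 0 is [[6, -6], [-6, 6]] with rank 1, so corank 1. A Groebner basis of the Jacobian ideal J(f) in C{u,v} is {v^2, u - v}; counting standard monomials gives mu = 2. Corank 1: A-series; mu = 2 gives A_2.

Type A_{2}, Milnor number mu = 2.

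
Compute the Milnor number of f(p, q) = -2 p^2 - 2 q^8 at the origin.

7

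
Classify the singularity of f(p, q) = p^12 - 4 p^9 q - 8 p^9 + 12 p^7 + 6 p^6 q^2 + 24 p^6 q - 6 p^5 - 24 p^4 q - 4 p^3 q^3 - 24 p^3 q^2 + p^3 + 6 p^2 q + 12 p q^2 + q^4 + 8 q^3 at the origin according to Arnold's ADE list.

The Hessian of f at 0 has rank 0. Corank 2; j^3 = (p + 2*q)^3 is a perfect cube, so E-series; the 4-jet and mu = 6 give E_6.

E6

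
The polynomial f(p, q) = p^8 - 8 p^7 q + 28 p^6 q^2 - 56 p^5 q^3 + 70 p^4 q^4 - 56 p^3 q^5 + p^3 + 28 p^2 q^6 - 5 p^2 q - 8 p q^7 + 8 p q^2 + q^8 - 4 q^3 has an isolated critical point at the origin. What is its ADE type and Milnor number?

Type D9, Milnor number mu = 9.

The Hessian of f at 0 has rank 0. Corank 2; j^3 = (p - 2*q)^2*(p - q) has shape L^2 M (L != M), so D-series; mu = 9 gives D_9.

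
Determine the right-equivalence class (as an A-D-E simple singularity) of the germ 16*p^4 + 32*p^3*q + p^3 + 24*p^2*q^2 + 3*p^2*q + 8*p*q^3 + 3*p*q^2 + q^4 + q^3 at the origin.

The Hessian of f at 0 has rank 0. Corank 2; j^3 = (p + q)^3 is a perfect cube, so E-series; the 4-jet and mu = 6 give E_6.

E_{6}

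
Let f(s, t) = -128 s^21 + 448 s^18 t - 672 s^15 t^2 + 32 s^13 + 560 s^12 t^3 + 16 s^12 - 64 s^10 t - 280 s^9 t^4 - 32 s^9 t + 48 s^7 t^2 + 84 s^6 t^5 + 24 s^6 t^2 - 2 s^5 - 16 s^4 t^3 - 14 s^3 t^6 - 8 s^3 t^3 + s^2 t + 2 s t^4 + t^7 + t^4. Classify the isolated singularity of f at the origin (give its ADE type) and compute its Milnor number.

The Hessian of f at 0 has rank 0. Corank 2; j^3 = s^2*t has shape L^2 M (L != M), so D-series; mu = 5 gives D_5.

Type D_{5}, Milnor number mu = 5.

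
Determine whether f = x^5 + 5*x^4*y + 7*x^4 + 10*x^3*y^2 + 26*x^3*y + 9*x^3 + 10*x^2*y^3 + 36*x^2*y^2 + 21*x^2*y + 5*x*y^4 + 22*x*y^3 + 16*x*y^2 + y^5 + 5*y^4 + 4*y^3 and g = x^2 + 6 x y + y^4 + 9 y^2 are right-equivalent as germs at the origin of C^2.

No.

The Hessian of f at 0 has rank 0. Corank 2; j^3 = (x + y)*(3*x + 2*y)^2 has shape L^2 M (L != M), so D-series; mu = 5 gives D_5. The Hessian of g at 0 has rank 1. Corank 1: A-series; mu = 3 gives A_3. f is D_5 but g is A_3, hence not right-equivalent.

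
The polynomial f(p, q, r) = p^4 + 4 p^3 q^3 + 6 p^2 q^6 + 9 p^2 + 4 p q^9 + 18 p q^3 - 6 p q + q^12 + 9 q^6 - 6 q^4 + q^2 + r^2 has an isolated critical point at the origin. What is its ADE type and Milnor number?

Type A_3, Milnor number mu = 3.

The Hessian of f at 0 has rank 2. Corank 1: A-series; mu = 3 gives A_3.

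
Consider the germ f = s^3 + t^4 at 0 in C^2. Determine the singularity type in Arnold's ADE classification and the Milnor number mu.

The Hessian of f at 0 is [[0, 0], [0, 0]] with rank 0, so corank 2. A Groebner basis of the Jacobian ideal J(f) in C{s,t} is {t^3, s^2}; counting standard monomials gives mu = 6. Corank 2; j^3 = s^3 is a perfect cube, so E-series; the 4-jet and mu = 6 give E_6.

Type E_{6}, Milnor number mu = 6.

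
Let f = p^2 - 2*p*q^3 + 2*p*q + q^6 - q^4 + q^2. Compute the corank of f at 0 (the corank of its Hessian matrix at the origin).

1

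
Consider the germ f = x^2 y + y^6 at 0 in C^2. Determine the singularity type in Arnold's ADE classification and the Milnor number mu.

Type D_7, Milnor number mu = 7.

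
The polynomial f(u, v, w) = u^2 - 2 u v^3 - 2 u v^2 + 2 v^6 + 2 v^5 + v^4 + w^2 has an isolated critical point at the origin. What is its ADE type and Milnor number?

Type A5, Milnor number mu = 5.

The Hessian of f at 0 is [[2, 0, 0], [0, 0, 0], [0, 0, 2]] with rank 2, so corank 1. A Groebner basis of the Jacobian ideal J(f) in C{u,v,w} is {u*v^2 - u*v + u - v^2, -u + v^3 + v^2, u^2 - u*v + u - v^2, w}; counting standard monomials gives mu = 5. Corank 1: A-series; mu = 5 gives A_5.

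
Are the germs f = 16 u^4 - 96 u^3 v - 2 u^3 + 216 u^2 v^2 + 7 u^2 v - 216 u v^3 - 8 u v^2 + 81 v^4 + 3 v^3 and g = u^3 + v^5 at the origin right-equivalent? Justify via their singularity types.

No.

The Hessian of f at 0 has rank 0. Corank 2; j^3 = -(u - v)^2*(2*u - 3*v) has shape L^2 M (L != M), so D-series; mu = 5 gives D_5. The Hessian of g at 0 has rank 0. Corank 2; j^3 = u^3 is a perfect cube, so E-series; the 5-jet and mu = 8 give E_8. f is D_5 but g is E_8, hence not right-equivalent.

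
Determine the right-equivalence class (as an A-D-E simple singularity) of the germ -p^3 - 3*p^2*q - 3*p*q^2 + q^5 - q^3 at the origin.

The Hessian of f at 0 has rank 0. Corank 2; j^3 = -(p + q)^3 is a perfect cube, so E-series; the 5-jet and mu = 8 give E_8.

E_8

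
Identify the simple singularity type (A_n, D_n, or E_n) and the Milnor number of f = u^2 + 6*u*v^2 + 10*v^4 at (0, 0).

Type A_3, Milnor number mu = 3.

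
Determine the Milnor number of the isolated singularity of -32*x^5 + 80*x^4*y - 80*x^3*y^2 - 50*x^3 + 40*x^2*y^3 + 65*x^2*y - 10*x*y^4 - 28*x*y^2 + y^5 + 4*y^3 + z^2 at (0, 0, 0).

The Hessian of f at 0 has rank 1. Corank 2; j^3 = -(2*x - y)*(5*x - 2*y)^2 has shape L^2 M (L != M), so D-series; mu = 6 gives D_6.

6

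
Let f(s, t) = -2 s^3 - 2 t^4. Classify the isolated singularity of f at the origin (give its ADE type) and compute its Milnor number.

Type E_{6}, Milnor number mu = 6.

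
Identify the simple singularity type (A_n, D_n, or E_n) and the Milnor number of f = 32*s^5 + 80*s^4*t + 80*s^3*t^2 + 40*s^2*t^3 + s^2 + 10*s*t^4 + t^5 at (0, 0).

Type A_4, Milnor number mu = 4.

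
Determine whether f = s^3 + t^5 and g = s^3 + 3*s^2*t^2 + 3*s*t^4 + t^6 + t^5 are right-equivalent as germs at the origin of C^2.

Yes.

The Hessian of f at 0 is [[0, 0], [0, 0]] with rank 0, so corank 2. A Groebner basis of the Jacobian ideal J(f) in C{s,t} is {t^4, s^2}; counting standard monomials gives mu = 8. Corank 2; j^3 = s^3 is a perfect cube, so E-series; the 5-jet and mu = 8 give E_8. The Hessian of g at 0 is [[0, 0], [0, 0]] with rank 0, so corank 2. A Groebner basis of the Jacobian ideal J(g) in C{s,t} is {t^4, s^3, s^2/2 + s*t^2}; counting standard monomials gives mu = 8. Corank 2; j^3 = s^3 is a perfect cube, so E-series; the 5-jet and mu = 8 give E_8. Both have type E_8, hence right-equivalent.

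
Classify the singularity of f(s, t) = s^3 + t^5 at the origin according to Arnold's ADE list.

E8

The Hessian of f at 0 is [[0, 0], [0, 0]] with rank 0, so corank 2. A Groebner basis of the Jacobian ideal J(f) in C{s,t} is {t^4, s^2}; counting standard monomials gives mu = 8. Corank 2; j^3 = s^3 is a perfect cube, so E-series; the 5-jet and mu = 8 give E_8.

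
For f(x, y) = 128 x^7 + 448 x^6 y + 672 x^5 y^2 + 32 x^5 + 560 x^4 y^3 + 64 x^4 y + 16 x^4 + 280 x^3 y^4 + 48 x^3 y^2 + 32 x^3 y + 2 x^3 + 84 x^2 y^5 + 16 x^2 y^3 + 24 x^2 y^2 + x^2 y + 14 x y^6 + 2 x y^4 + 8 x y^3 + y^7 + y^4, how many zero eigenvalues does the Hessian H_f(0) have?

2

Hessian at 0 has rank 0.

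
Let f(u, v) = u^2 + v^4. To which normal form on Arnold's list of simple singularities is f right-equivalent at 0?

The Hessian of f at 0 has rank 1. Corank 1: A-series; mu = 3 gives A_3.

A_{3}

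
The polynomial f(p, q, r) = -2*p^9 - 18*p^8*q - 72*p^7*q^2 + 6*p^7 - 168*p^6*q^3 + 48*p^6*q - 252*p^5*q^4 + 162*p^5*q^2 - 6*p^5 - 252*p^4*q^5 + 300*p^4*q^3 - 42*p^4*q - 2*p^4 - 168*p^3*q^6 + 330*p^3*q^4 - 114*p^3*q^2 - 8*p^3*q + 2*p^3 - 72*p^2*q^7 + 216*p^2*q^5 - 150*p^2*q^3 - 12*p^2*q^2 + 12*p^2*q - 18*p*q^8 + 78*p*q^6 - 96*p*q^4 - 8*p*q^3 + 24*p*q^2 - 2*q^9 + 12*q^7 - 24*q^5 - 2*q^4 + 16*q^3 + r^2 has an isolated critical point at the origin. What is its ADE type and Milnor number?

Type E_6, Milnor number mu = 6.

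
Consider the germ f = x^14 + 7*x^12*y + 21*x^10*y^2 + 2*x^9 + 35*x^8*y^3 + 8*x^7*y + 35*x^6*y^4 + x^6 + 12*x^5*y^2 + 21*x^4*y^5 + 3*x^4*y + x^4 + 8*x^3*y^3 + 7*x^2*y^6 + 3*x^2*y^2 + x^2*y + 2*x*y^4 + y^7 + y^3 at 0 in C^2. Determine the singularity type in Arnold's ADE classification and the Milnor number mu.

The Hessian of f at 0 has rank 0. Corank 2; j^3 = y*(x^2 + y^2) splits into three distinct lines over C (the quadratic factor has nonzero discriminant), so D_4.

Type D_{4}, Milnor number mu = 4.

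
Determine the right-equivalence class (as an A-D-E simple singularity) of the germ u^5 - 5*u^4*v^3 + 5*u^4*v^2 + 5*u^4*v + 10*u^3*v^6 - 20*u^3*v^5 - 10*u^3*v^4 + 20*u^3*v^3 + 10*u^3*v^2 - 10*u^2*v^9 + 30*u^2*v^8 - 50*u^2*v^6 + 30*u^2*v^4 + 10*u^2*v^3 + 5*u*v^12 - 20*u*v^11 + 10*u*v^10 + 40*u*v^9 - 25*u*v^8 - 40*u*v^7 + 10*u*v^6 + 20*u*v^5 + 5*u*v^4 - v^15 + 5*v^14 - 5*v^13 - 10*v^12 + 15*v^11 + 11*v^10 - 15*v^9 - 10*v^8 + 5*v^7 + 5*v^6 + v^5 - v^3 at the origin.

E_{8}

The Hessian of f at 0 has rank 0. Corank 2; j^3 = -v^3 is a perfect cube, so E-series; the 5-jet and mu = 8 give E_8.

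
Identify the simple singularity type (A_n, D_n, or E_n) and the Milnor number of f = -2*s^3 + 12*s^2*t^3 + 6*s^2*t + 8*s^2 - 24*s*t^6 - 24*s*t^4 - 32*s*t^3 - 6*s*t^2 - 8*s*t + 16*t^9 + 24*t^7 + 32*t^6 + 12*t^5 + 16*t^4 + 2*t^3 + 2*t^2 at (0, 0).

The Hessian of f at 0 has rank 1. Corank 1: A-series; mu = 2 gives A_2.

Type A2, Milnor number mu = 2.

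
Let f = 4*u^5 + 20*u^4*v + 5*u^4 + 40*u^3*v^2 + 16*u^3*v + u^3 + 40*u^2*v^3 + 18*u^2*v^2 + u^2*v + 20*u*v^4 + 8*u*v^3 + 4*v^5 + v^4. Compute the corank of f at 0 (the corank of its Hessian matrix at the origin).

2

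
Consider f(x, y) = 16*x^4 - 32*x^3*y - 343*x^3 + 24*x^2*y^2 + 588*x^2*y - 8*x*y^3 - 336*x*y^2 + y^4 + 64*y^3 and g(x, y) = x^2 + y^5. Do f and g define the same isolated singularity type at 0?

No.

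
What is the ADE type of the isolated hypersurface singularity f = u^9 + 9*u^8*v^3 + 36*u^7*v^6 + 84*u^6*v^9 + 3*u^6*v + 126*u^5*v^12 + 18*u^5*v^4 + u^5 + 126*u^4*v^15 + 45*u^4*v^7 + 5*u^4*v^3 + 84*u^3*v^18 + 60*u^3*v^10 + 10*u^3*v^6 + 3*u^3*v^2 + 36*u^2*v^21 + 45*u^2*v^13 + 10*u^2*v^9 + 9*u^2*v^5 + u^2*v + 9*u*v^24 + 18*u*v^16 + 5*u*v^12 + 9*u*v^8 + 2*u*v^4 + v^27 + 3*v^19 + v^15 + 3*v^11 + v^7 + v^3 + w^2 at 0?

The Hessian of f at 0 has rank 1. Corank 2; j^3 = v*(u^2 + v^2) splits into three distinct lines over C (the quadratic factor has nonzero discriminant), so D_4.

D4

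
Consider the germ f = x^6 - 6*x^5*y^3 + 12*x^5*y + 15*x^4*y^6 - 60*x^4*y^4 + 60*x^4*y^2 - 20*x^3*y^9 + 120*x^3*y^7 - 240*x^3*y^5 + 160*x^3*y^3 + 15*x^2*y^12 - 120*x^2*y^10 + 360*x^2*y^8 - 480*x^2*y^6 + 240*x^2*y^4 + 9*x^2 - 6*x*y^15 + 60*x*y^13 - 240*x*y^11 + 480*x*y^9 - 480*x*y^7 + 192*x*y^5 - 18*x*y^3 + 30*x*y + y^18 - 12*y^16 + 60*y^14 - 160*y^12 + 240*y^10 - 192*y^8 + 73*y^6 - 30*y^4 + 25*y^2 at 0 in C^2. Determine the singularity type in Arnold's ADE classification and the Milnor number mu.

Type A5, Milnor number mu = 5.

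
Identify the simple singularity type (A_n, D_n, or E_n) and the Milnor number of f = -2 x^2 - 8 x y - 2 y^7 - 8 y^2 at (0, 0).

Type A_6, Milnor number mu = 6.

The Hessian of f at 0 has rank 1. Corank 1: A-series; mu = 6 gives A_6.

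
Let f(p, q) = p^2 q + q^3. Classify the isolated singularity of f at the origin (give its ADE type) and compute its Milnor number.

The Hessian of f at 0 has rank 0. Corank 2; j^3 = q*(p^2 + q^2) splits into three distinct lines over C (the quadratic factor has nonzero discriminant), so D_4.

Type D_{4}, Milnor number mu = 4.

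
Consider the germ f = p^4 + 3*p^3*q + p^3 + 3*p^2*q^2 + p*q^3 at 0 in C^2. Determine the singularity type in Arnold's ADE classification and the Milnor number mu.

Type E_7, Milnor number mu = 7.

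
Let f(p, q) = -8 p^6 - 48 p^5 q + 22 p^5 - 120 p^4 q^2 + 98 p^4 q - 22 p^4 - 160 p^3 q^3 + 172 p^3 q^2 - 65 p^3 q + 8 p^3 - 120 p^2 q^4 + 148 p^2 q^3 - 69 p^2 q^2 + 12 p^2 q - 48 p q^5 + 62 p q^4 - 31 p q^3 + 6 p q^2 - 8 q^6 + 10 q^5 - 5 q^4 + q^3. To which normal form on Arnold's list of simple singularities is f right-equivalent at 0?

The Hessian of f at 0 has rank 0. Corank 2; j^3 = (2*p + q)^3 is a perfect cube, so E-series; the 4-jet and mu = 7 give E_7.

E_7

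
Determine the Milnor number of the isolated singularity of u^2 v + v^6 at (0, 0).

The Hessian of f at 0 has rank 0. Corank 2; j^3 = u^2*v has shape L^2 M (L != M), so D-series; mu = 7 gives D_7.

7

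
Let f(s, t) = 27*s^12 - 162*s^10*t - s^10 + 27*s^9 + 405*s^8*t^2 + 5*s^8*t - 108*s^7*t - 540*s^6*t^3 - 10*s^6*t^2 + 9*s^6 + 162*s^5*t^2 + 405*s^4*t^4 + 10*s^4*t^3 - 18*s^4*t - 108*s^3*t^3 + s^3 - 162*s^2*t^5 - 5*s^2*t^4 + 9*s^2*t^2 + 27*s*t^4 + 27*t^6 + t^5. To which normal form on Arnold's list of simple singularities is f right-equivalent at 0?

The Hessian of f at 0 has rank 0. Corank 2; j^3 = s^3 is a perfect cube, so E-series; the 5-jet and mu = 8 give E_8.

E_{8}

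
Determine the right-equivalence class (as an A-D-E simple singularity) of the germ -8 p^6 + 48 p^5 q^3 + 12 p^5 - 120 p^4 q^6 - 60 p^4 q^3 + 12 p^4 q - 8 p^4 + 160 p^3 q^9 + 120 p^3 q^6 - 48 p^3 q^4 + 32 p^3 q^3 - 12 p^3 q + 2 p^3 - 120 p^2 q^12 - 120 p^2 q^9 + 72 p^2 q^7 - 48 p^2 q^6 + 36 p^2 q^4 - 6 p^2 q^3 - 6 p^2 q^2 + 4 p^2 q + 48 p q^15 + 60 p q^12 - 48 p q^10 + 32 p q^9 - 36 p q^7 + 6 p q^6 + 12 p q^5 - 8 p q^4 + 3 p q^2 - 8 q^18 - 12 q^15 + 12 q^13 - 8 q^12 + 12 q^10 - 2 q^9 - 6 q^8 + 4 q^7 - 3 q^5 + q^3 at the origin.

D_4

The Hessian of f at 0 has rank 0. Corank 2; j^3 = (p + q)*(2*p^2 + 2*p*q + q^2) splits into three distinct lines over C (the quadratic factor has nonzero discriminant), so D_4.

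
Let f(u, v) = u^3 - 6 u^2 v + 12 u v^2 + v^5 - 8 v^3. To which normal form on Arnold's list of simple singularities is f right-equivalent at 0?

E_8

The Hessian of f at 0 has rank 0. Corank 2; j^3 = (u - 2*v)^3 is a perfect cube, so E-series; the 5-jet and mu = 8 give E_8.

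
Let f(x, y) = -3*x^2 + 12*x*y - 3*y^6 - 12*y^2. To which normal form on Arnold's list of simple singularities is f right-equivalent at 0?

A_5

The Hessian of f at 0 has rank 1. Corank 1: A-series; mu = 5 gives A_5.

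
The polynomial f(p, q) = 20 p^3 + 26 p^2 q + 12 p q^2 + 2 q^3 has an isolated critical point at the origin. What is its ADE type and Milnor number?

Type D_{4}, Milnor number mu = 4.

The Hessian of f at 0 has rank 0. Corank 2; j^3 = 2*(2*p + q)*(5*p^2 + 4*p*q + q^2) splits into three distinct lines over C (the quadratic factor has nonzero discriminant), so D_4.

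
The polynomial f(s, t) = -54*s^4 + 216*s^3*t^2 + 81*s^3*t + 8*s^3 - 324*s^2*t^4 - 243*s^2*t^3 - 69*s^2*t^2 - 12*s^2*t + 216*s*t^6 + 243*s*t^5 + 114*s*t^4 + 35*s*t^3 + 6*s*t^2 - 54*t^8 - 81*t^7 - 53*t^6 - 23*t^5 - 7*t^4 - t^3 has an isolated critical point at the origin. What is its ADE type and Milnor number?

Type E_{7}, Milnor number mu = 7.

The Hessian of f at 0 is [[0, 0], [0, 0]] with rank 0, so corank 2. A Groebner basis of the Jacobian ideal J(f) in C{s,t} is {-256*s^2/189 + 256*s*t/189 + t^4 + 8*t^3/567 - 64*t^2/189, s^3 - 172*s^2/189 + 172*s*t/189 - 131*t^3/1134 - 43*t^2/189, s^2*t - 680*s^2/567 + 680*s*t/567 - 404*t^3/1701 - 170*t^2/567, -32*s^2/27 + s*t^2 + 32*s*t/27 - 79*t^3/162 - 8*t^2/27}; counting standard monomials gives mu = 7. Corank 2; j^3 = (2*s - t)^3 is a perfect cube, so E-series; the 4-jet and mu = 7 give E_7.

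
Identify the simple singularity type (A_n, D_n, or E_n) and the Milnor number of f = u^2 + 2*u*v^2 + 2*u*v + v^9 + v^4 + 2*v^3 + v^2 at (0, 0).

Type A_{8}, Milnor number mu = 8.

The Hessian of f at 0 has rank 1. Corank 1: A-series; mu = 8 gives A_8.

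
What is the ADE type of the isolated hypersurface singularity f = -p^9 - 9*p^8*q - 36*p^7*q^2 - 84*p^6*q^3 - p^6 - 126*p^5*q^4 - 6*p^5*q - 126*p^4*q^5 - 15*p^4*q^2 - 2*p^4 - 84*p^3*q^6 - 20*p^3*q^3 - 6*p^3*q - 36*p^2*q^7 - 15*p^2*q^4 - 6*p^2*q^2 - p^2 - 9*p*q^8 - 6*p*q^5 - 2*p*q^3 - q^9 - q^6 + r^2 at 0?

A_8

The Hessian of f at 0 has rank 2. Corank 1: A-series; mu = 8 gives A_8.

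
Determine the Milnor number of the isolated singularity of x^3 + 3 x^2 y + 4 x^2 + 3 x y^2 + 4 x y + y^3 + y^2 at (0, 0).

2

The Hessian of f at 0 has rank 1. Corank 1: A-series; mu = 2 gives A_2.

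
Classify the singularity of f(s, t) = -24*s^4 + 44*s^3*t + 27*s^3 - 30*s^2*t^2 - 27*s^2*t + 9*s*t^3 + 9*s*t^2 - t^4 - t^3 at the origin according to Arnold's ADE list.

E_7

The Hessian of f at 0 is [[0, 0], [0, 0]] with rank 0, so corank 2. A Groebner basis of the Jacobian ideal J(f) in C{s,t} is {19683*s^2/4 - 6561*s*t/2 + t^4 + 27*t^3/4 + 2187*t^2/4, s^3 - 135*s^2/4 + 45*s*t/2 - t^3/12 - 15*t^2/4, s^2*t - 243*s^2/4 + 81*s*t/2 - 7*t^3/36 - 27*t^2/4, -81*s^2 + s*t^2 + 54*s*t - 4*t^3/9 - 9*t^2}; counting standard monomials gives mu = 7. Corank 2; j^3 = (3*s - t)^3 is a perfect cube, so E-series; the 4-jet and mu = 7 give E_7.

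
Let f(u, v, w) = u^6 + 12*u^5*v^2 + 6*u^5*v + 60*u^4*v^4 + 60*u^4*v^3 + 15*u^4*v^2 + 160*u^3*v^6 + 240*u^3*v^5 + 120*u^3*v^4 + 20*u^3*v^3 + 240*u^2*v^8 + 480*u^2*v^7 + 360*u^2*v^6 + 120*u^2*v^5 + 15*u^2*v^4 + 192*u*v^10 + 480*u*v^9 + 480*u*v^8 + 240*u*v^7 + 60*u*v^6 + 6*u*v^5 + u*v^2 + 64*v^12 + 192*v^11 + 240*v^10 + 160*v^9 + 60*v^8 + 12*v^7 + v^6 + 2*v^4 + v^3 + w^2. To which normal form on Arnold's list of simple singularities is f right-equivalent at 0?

The Hessian of f at 0 has rank 1. Corank 2; j^3 = v^2*(u + v) has shape L^2 M (L != M), so D-series; mu = 7 gives D_7.

D_7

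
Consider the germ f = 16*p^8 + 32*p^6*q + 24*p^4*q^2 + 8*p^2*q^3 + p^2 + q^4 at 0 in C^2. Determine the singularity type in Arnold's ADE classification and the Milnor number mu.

Type A_{3}, Milnor number mu = 3.

The Hessian of f at 0 is [[2, 0], [0, 0]] with rank 1, so corank 1. A Groebner basis of the Jacobian ideal J(f) in C{p,q} is {q^3, p}; counting standard monomials gives mu = 3. Corank 1: A-series; mu = 3 gives A_3.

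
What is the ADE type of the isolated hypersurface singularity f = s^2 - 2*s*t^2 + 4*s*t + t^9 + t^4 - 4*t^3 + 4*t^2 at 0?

A_{8}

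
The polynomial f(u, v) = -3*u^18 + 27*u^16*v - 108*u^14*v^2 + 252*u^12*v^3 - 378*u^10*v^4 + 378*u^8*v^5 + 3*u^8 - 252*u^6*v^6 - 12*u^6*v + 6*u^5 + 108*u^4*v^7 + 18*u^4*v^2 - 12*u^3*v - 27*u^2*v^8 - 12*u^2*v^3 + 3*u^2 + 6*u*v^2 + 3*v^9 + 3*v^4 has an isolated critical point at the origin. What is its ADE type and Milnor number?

Type A8, Milnor number mu = 8.

The Hessian of f at 0 has rank 1. Corank 1: A-series; mu = 8 gives A_8.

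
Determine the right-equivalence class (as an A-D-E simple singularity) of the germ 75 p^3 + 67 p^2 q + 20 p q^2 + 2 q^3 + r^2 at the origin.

D4

The Hessian of f at 0 has rank 1. Corank 2; j^3 = (3*p + q)*(25*p^2 + 14*p*q + 2*q^2) splits into three distinct lines over C (the quadratic factor has nonzero discriminant), so D_4.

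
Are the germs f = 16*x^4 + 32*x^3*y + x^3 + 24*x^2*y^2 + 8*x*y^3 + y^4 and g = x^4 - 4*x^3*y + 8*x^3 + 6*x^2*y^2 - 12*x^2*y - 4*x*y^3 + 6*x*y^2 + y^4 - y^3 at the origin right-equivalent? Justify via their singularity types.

Yes.

The Hessian of f at 0 has rank 0. Corank 2; j^3 = x^3 is a perfect cube, so E-series; the 4-jet and mu = 6 give E_6. The Hessian of g at 0 has rank 0. Corank 2; j^3 = (2*x - y)^3 is a perfect cube, so E-series; the 4-jet and mu = 6 give E_6. Both have type E_6, hence right-equivalent.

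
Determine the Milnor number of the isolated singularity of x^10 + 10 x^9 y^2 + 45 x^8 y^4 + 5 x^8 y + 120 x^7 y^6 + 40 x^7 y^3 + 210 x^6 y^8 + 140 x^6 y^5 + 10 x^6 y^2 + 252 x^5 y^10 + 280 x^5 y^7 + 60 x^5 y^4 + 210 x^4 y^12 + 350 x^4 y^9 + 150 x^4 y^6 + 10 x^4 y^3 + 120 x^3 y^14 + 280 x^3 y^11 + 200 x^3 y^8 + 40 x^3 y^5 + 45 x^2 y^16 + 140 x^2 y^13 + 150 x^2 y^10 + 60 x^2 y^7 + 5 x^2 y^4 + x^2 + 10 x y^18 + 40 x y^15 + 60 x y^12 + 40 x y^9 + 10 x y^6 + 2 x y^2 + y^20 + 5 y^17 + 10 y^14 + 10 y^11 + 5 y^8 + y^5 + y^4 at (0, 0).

4

The Hessian of f at 0 has rank 1. Corank 1: A-series; mu = 4 gives A_4.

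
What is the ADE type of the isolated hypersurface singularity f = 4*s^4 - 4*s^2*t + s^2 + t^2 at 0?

A_{1}

The Hessian of f at 0 is [[2, 0], [0, 2]] with rank 2, so corank 0. A Groebner basis of the Jacobian ideal J(f) in C{s,t} is {s, t}; counting standard monomials gives mu = 1. Corank 0: nondegenerate Morse point, so A_1.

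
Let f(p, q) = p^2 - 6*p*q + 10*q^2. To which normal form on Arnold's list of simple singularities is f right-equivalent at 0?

A_1

The Hessian of f at 0 is [[2, -6], [-6, 20]] with rank 2, so corank 0. A Groebner basis of the Jacobian ideal J(f) in C{p,q} is {p, q}; counting standard monomials gives mu = 1. Corank 0: nondegenerate Morse point, so A_1.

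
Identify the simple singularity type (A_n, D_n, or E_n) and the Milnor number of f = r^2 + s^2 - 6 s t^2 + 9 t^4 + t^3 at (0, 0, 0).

Type A2, Milnor number mu = 2.

The Hessian of f at 0 has rank 2. Corank 1: A-series; mu = 2 gives A_2.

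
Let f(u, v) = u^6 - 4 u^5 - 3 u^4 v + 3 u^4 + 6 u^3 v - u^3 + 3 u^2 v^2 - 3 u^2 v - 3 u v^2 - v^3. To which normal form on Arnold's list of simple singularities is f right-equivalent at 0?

The Hessian of f at 0 has rank 0. Corank 2; j^3 = -(u + v)^3 is a perfect cube, so E-series; the 5-jet and mu = 8 give E_8.

E_8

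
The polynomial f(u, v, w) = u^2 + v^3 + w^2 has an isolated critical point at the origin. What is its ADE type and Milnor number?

Type A2, Milnor number mu = 2.

The Hessian of f at 0 has rank 2. Corank 1: A-series; mu = 2 gives A_2.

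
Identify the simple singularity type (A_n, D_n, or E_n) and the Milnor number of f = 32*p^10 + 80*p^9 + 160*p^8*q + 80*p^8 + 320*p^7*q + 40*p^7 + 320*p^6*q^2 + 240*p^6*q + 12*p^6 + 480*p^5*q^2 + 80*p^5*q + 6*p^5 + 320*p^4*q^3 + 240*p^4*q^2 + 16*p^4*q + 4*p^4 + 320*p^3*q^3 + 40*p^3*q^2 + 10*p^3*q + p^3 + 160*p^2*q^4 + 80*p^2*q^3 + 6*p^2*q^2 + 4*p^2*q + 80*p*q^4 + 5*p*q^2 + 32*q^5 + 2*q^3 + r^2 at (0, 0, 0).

The Hessian of f at 0 has rank 1. Corank 2; j^3 = (p + q)^2*(p + 2*q) has shape L^2 M (L != M), so D-series; mu = 6 gives D_6.

Type D_6, Milnor number mu = 6.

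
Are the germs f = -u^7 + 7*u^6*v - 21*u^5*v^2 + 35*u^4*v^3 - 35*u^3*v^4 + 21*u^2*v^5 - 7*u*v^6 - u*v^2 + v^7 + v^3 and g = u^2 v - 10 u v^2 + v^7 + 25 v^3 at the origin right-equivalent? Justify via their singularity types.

The Hessian of f at 0 has rank 0. Corank 2; j^3 = -v^2*(u - v) has shape L^2 M (L != M), so D-series; mu = 8 gives D_8. The Hessian of g at 0 has rank 0. Corank 2; j^3 = v*(u - 5*v)^2 has shape L^2 M (L != M), so D-series; mu = 8 gives D_8. Both have type D_8, hence right-equivalent.

Yes.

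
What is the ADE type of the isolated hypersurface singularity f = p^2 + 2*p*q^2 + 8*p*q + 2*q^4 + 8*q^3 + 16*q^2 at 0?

The Hessian of f at 0 has rank 1. Corank 1: A-series; mu = 3 gives A_3.

A_{3}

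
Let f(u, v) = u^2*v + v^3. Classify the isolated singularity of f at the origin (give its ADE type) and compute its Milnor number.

Type D_{4}, Milnor number mu = 4.

The Hessian of f at 0 is [[0, 0], [0, 0]] with rank 0, so corank 2. A Groebner basis of the Jacobian ideal J(f) in C{u,v} is {v^3, u^2 + 3*v^2, u*v}; counting standard monomials gives mu = 4. Corank 2; j^3 = v*(u^2 + v^2) splits into three distinct lines over C (the quadratic factor has nonzero discriminant), so D_4.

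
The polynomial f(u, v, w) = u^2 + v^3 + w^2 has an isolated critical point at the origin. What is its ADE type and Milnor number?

Type A_2, Milnor number mu = 2.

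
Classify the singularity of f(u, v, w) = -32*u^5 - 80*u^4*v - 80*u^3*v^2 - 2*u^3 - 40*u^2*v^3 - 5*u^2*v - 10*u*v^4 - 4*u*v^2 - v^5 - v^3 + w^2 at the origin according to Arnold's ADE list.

D_6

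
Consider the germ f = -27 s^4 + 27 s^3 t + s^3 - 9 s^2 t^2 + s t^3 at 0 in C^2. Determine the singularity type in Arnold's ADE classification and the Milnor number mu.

Type E_{7}, Milnor number mu = 7.

The Hessian of f at 0 is [[0, 0], [0, 0]] with rank 0, so corank 2. A Groebner basis of the Jacobian ideal J(f) in C{s,t} is {s^2/3 + t^4 + t^3/9, s^3, s^2*t - s^2/9 - t^3/27, -2*s^2/3 + s*t^2 - 2*t^3/9}; counting standard monomials gives mu = 7. Corank 2; j^3 = s^3 is a perfect cube, so E-series; the 4-jet and mu = 7 give E_7.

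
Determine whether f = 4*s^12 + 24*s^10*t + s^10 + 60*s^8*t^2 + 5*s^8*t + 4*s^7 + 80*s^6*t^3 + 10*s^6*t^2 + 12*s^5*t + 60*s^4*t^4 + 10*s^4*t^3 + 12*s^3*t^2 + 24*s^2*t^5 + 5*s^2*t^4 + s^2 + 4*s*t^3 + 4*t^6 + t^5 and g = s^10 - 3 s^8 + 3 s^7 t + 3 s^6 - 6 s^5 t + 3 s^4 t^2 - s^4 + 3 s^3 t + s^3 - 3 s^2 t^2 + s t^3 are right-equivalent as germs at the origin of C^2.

No.

The Hessian of f at 0 has rank 1. Corank 1: A-series; mu = 4 gives A_4. The Hessian of g at 0 has rank 0. Corank 2; j^3 = s^3 is a perfect cube, so E-series; the 4-jet and mu = 7 give E_7. f is A_4 but g is E_7, hence not right-equivalent.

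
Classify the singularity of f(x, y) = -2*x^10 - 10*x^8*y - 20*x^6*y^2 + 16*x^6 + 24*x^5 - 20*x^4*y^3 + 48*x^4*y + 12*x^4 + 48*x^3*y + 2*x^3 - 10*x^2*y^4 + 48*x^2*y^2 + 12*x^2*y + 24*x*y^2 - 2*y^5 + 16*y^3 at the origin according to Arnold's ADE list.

E_{8}

The Hessian of f at 0 is [[0, 0], [0, 0]] with rank 0, so corank 2. A Groebner basis of the Jacobian ideal J(f) in C{x,y} is {x^2/128 + x*y^3 + x*y^2/8 + x*y/32 + y^3/4 + y^2/32, y^4, x^3 + 3*x^2/4 + 3*x*y + 8*y^3 + 3*y^2, x^2*y - x^2/8 + 2*x*y^2 - x*y/2 - y^2/2}; counting standard monomials gives mu = 8. Corank 2; j^3 = 2*(x + 2*y)^3 is a perfect cube, so E-series; the 5-jet and mu = 8 give E_8.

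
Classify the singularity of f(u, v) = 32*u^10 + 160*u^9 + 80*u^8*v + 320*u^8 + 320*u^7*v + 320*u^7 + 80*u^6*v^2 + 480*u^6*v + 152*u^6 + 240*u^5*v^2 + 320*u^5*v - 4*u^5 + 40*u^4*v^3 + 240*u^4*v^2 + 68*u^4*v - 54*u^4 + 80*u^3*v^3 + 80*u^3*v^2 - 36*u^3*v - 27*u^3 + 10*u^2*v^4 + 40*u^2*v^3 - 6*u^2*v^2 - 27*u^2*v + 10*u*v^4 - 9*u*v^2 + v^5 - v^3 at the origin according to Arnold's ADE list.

E8

The Hessian of f at 0 has rank 0. Corank 2; j^3 = -(3*u + v)^3 is a perfect cube, so E-series; the 5-jet and mu = 8 give E_8.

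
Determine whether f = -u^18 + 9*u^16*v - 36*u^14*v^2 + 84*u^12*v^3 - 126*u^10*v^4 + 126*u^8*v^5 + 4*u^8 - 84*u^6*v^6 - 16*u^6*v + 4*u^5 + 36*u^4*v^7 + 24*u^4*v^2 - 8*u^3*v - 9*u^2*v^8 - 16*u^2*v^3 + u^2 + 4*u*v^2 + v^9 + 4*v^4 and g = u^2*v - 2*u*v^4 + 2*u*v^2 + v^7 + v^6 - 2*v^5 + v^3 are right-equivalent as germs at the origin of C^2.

No.

The Hessian of f at 0 is [[2, 0], [0, 0]] with rank 1, so corank 1. A Groebner basis of the Jacobian ideal J(f) in C{u,v} is {u*v^3 + u/8 + v^2/4, u^2/4 + u*v^2 + v^4, u^3 + u*v/2 + v^3, u^2*v - u/4 - v^2/2}; counting standard monomials gives mu = 8. Corank 1: A-series; mu = 8 gives A_8. The Hessian of g at 0 is [[0, 0], [0, 0]] with rank 0, so corank 2. A Groebner basis of the Jacobian ideal J(g) in C{u,v} is {-u*v + v^4 - v^2, u^3 + u^2/2 + u*v + v^3 + v^2/2, u^2*v - u^2/3 - 2*u*v/3 - v^3 - v^2/3, u^2/6 + u*v^2 + u*v/3 + v^3 + v^2/6}; counting standard monomials gives mu = 7. Corank 2; j^3 = v*(u + v)^2 has shape L^2 M (L != M), so D-series; mu = 7 gives D_7. f is A_8 but g is D_7, hence not right-equivalent.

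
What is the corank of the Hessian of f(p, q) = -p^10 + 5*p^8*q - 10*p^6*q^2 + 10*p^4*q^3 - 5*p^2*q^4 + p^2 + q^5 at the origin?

1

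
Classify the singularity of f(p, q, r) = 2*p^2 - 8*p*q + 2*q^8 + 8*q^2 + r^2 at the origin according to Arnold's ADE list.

A_7

The Hessian of f at 0 has rank 2. Corank 1: A-series; mu = 7 gives A_7.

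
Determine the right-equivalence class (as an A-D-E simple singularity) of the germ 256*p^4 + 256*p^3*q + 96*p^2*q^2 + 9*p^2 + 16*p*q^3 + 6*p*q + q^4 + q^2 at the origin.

The Hessian of f at 0 is [[18, 6], [6, 2]] with rank 1, so corank 1. A Groebner basis of the Jacobian ideal J(f) in C{p,q} is {q^3, p + q/3}; counting standard monomials gives mu = 3. Corank 1: A-series; mu = 3 gives A_3.

A_{3}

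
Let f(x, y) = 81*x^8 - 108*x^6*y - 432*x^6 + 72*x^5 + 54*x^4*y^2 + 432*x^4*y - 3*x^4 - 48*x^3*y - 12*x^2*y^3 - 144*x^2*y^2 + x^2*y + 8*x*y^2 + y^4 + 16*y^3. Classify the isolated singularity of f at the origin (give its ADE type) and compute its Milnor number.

Type D_5, Milnor number mu = 5.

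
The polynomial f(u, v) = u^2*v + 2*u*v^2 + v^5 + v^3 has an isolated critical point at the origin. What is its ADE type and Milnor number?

Type D_{6}, Milnor number mu = 6.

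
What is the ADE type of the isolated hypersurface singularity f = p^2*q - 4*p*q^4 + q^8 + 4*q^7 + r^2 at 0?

D_{9}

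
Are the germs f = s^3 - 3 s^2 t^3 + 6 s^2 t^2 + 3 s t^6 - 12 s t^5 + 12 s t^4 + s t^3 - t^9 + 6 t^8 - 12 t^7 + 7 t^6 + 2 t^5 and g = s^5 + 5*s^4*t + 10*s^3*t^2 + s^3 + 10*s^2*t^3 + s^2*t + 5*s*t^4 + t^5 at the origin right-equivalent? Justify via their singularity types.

The Hessian of f at 0 has rank 0. Corank 2; j^3 = s^3 is a perfect cube, so E-series; the 4-jet and mu = 7 give E_7. The Hessian of g at 0 has rank 0. Corank 2; j^3 = s^2*(s + t) has shape L^2 M (L != M), so D-series; mu = 6 gives D_6. f is E_7 but g is D_6, hence not right-equivalent.

No.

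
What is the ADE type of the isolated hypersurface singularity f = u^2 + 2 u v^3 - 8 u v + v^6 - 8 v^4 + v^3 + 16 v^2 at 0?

A_2

The Hessian of f at 0 is [[2, -8], [-8, 32]] with rank 1, so corank 1. A Groebner basis of the Jacobian ideal J(f) in C{u,v} is {v^2, u - 4*v}; counting standard monomials gives mu = 2. Corank 1: A-series; mu = 2 gives A_2.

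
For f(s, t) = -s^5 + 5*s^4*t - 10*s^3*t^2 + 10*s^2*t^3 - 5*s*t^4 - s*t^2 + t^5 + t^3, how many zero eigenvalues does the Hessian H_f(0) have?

2

The Hessian at 0 is [[0, 0], [0, 0]] of rank 0; hence corank 2.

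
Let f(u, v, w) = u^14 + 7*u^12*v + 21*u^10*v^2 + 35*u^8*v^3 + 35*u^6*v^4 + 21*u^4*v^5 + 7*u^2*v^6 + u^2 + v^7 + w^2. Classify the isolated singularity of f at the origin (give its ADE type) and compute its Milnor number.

Type A_{6}, Milnor number mu = 6.

The Hessian of f at 0 is [[2, 0, 0], [0, 0, 0], [0, 0, 2]] with rank 2, so corank 1. A Groebner basis of the Jacobian ideal J(f) in C{u,v,w} is {v^6, u, w}; counting standard monomials gives mu = 6. Corank 1: A-series; mu = 6 gives A_6.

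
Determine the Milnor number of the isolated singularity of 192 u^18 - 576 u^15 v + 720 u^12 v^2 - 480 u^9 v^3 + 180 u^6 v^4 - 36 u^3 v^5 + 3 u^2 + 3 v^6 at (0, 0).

5

The Hessian of f at 0 has rank 1. Corank 1: A-series; mu = 5 gives A_5.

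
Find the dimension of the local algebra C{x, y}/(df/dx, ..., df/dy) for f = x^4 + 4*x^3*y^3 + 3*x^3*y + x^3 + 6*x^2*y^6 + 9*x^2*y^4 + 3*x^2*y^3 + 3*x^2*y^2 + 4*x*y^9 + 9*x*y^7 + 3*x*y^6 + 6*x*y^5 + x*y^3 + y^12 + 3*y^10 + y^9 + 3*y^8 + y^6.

7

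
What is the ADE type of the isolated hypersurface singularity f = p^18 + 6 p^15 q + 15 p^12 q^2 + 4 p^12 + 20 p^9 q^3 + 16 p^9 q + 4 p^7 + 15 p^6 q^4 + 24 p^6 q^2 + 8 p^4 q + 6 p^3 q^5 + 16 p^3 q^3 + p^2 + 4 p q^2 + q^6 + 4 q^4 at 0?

A_5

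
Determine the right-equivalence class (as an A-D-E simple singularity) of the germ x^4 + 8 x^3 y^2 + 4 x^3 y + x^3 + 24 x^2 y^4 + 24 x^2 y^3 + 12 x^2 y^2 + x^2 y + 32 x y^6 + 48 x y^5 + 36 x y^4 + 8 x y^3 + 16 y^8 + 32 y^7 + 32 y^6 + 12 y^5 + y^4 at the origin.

D_{5}

The Hessian of f at 0 has rank 0. Corank 2; j^3 = x^2*(x + y) has shape L^2 M (L != M), so D-series; mu = 5 gives D_5.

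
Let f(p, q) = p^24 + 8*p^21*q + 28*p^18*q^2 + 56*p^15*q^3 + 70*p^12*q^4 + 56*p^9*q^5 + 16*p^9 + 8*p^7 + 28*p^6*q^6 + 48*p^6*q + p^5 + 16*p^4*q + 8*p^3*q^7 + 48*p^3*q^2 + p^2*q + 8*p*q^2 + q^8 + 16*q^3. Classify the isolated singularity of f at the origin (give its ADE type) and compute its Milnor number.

Type D_9, Milnor number mu = 9.

The Hessian of f at 0 has rank 0. Corank 2; j^3 = q*(p + 4*q)^2 has shape L^2 M (L != M), so D-series; mu = 9 gives D_9.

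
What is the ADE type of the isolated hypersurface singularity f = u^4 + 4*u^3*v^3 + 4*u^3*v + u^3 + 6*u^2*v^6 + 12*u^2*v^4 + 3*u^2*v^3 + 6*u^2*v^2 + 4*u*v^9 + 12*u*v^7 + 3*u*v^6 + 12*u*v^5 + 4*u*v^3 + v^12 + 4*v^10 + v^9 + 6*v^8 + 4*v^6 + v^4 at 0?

E_{6}

The Hessian of f at 0 is [[0, 0], [0, 0]] with rank 0, so corank 2. A Groebner basis of the Jacobian ideal J(f) in C{u,v} is {v^4, u*v^2 + v^3/3, u^2}; counting standard monomials gives mu = 6. Corank 2; j^3 = u^3 is a perfect cube, so E-series; the 4-jet and mu = 6 give E_6.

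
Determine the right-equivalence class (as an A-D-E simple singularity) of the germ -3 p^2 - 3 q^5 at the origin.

The Hessian of f at 0 has rank 1. Corank 1: A-series; mu = 4 gives A_4.

A_4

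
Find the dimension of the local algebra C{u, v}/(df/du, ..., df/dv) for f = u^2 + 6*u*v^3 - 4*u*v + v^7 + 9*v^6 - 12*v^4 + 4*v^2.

6

The Hessian of f at 0 has rank 1. Corank 1: A-series; mu = 6 gives A_6.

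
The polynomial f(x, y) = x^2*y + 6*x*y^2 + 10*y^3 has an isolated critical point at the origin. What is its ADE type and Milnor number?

The Hessian of f at 0 is [[0, 0], [0, 0]] with rank 0, so corank 2. A Groebner basis of the Jacobian ideal J(f) in C{x,y} is {y^3, x^2 - 6*y^2, x*y + 3*y^2}; counting standard monomials gives mu = 4. Corank 2; j^3 = y*(x^2 + 6*x*y + 10*y^2) splits into three distinct lines over C (the quadratic factor has nonzero discriminant), so D_4.

Type D_4, Milnor number mu = 4.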